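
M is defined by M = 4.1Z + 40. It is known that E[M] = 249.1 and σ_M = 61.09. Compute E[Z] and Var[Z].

From M = 4.1Z + 40: E[M] = a·E[Z] + b, so E[Z] = (E[M] − b)/a = (249.1 − 40)/4.1 = 51.
Var[M] = 61.09² = 3731.9881.
Var[M] = a²·Var[Z], so Var[Z] = 3731.9881/4.1² = 222.01.

E[Z] = 51, Var[Z] = 222.01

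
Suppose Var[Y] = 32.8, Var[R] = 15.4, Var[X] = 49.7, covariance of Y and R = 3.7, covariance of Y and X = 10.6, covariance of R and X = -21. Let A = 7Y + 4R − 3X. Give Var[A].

Var[A] = 2566.9

Var[A] = a²·Var[Y] + b²·Var[R] + c²·Var[X] + 2ab·covariance of Y and R + 2ac·covariance of Y and X + 2bc·covariance of R and X, with a = 7, b = 4, c = -3.
= 1607.2 + 246.4 + 447.3 + 207.2 + (-445.2) + 504
= 2566.9.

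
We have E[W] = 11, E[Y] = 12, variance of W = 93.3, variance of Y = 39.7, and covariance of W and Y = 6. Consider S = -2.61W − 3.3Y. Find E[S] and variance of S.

E[S] = (-2.61)·E[W] + (-3.3)·E[Y] = (-2.61)·11 + (-3.3)·12 = -68.31.
variance of S = a²·variance of W + b²·variance of Y + 2ab·covariance of W and Y with a = -2.61, b = -3.3.
= (-2.61)²·93.3 + (-3.3)²·39.7 + 2·(-2.61)·(-3.3)·6
= 635.56893 + 432.333 + 103.356 = 1171.25793.

E[S] = -68.31, variance of S = 1171.25793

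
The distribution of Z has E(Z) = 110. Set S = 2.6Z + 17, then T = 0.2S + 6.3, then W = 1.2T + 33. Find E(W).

E(W) = 113.28

E(S) = 2.6·110 + 17 = 303.
E(T) = 0.2·303 + 6.3 = 66.9.
E(W) = 1.2·66.9 + 33 = 113.28.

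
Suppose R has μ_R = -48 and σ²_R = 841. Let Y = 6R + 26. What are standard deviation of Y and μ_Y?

Y = 6R + 26 is linear with a = 6, b = 26.
standard deviation of R = √841 = 29.
standard deviation of Y = |a|·standard deviation of R = |6|·29 = 174.
μ_Y = a·μ_R + b = 6·(-48) + 26 = -262.

standard deviation of Y = 174, μ_Y = -262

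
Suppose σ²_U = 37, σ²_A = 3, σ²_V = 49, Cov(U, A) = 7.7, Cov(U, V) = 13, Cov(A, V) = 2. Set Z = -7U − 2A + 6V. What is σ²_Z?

σ²_Z = a²·σ²_U + b²·σ²_A + c²·σ²_V + 2ab·Cov(U, A) + 2ac·Cov(U, V) + 2bc·Cov(A, V), with a = -7, b = -2, c = 6.
= 1813 + 12 + 1764 + 215.6 + (-1092) + (-48)
= 2664.6.

σ²_Z = 2664.6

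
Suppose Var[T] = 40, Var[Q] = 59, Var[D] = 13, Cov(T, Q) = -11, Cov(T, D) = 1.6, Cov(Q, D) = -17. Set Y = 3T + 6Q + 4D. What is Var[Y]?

Var[Y] = 1518.4

Var[Y] = a²·Var[T] + b²·Var[Q] + c²·Var[D] + 2ab·Cov(T, Q) + 2ac·Cov(T, D) + 2bc·Cov(Q, D), with a = 3, b = 6, c = 4.
= 360 + 2124 + 208 + (-396) + 38.4 + (-816)
= 1518.4.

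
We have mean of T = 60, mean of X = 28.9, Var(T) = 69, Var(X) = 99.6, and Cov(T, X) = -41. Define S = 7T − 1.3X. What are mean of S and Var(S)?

mean of S = 7·mean of T + (-1.3)·mean of X = 7·60 + (-1.3)·28.9 = 382.43.
Var(S) = a²·Var(T) + b²·Var(X) + 2ab·Cov(T, X) with a = 7, b = -1.3.
= 7²·69 + (-1.3)²·99.6 + 2·7·(-1.3)·(-41)
= 3381 + 168.324 + 746.2 = 4295.524.

mean of S = 382.43, Var(S) = 4295.524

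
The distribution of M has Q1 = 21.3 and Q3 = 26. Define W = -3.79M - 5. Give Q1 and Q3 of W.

a = -3.79 < 0 reverses order: Q1(W) comes from Q3(M), Q3(W) from Q1(M).
Q1(W) = (-3.79)·26 + (-5) = -103.54; Q3(W) = (-3.79)·21.3 + (-5) = -85.727.

Q1(W) = -103.54, Q3(W) = -85.727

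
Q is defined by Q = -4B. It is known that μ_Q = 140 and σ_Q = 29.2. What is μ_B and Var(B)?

From Q = -4B: μ_Q = a·μ_B + b, so μ_B = (μ_Q − b)/a = (140 − 0)/(-4) = -35.
Var(Q) = 29.2² = 852.64.
Var(Q) = a²·Var(B), so Var(B) = 852.64/(-4)² = 53.29.

μ_B = -35, Var(B) = 53.29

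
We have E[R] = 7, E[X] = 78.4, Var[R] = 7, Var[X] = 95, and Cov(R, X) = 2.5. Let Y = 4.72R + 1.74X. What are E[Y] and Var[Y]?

E[Y] = 169.456, Var[Y] = 484.6348

E[Y] = 4.72·E[R] + 1.74·E[X] = 4.72·7 + 1.74·78.4 = 169.456.
Var[Y] = a²·Var[R] + b²·Var[X] + 2ab·Cov(R, X) with a = 4.72, b = 1.74.
= 4.72²·7 + 1.74²·95 + 2·4.72·1.74·2.5
= 155.9488 + 287.622 + 41.064 = 484.6348.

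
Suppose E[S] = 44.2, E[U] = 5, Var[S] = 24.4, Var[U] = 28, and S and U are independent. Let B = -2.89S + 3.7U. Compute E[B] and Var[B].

E[B] = (-2.89)·E[S] + 3.7·E[U] = (-2.89)·44.2 + 3.7·5 = -109.238.
Var[B] = a²·Var[S] + b²·Var[U] + 2ab·Cov[S, U] with a = -2.89, b = 3.7.
Independence gives Cov[S, U] = 0.
= (-2.89)²·24.4 + 3.7²·28 + 2·(-2.89)·3.7·0
= 203.79124 + 383.32 + 0 = 587.11124.

E[B] = -109.238, Var[B] = 587.11124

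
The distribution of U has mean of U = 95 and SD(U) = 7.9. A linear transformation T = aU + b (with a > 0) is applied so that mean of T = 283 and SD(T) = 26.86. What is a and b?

a = 3.4, b = -40

SD(T) = a·SD(U) (a > 0), so a = 26.86/7.9 = 3.4.
mean of T = a·mean of U + b, so b = 283 − 3.4·95 = -40.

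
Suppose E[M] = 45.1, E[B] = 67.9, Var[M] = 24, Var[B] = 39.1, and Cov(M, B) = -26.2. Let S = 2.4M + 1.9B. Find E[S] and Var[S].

E[S] = 2.4·E[M] + 1.9·E[B] = 2.4·45.1 + 1.9·67.9 = 237.25.
Var[S] = a²·Var[M] + b²·Var[B] + 2ab·Cov(M, B) with a = 2.4, b = 1.9.
= 2.4²·24 + 1.9²·39.1 + 2·2.4·1.9·(-26.2)
= 138.24 + 141.151 + (-238.944) = 40.447.

E[S] = 237.25, Var[S] = 40.447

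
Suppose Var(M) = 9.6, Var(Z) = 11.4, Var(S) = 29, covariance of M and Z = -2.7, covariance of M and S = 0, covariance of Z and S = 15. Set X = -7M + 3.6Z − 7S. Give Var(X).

Var(X) = a²·Var(M) + b²·Var(Z) + c²·Var(S) + 2ab·covariance of M and Z + 2ac·covariance of M and S + 2bc·covariance of Z and S, with a = -7, b = 3.6, c = -7.
= 470.4 + 147.744 + 1421 + 136.08 + 0 + (-756)
= 1419.224.

Var(X) = 1419.224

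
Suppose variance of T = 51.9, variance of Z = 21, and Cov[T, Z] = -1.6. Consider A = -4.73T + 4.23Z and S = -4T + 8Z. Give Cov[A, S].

By bilinearity, Cov[A, S] = ac·variance of T + bd·variance of Z + (ad+bc)·Cov[T, Z], with a=-4.73, b=4.23, c=-4, d=8.
ac·variance of T = (-4.73)·(-4)·51.9 = 981.948
bd·variance of Z = 4.23·8·21 = 710.64
(ad+bc)·Cov[T, Z] = (-54.76)·(-1.6) = 87.616
Cov[A, S] = 981.948 + 710.64 + 87.616 = 1780.204.

Cov[A, S] = 1780.204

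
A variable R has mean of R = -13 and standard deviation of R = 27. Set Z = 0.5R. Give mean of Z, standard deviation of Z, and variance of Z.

mean of Z = -6.5, standard deviation of Z = 13.5, variance of Z = 182.25

Z = 0.5R is linear with a = 0.5, b = 0.
mean of Z = a·mean of R + b = 0.5·(-13) = -6.5.
standard deviation of Z = |a|·standard deviation of R = |0.5|·27 = 13.5.
variance of R = 27² = 729.
variance of Z = a²·variance of R = 0.5²·729 = 182.25.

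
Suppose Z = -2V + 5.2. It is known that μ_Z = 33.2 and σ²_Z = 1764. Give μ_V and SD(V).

μ_V = -14, SD(V) = 21

From Z = -2V + 5.2: μ_Z = a·μ_V + b, so μ_V = (μ_Z − b)/a = (33.2 − 5.2)/(-2) = -14.
SD(Z) = √1764 = 42.
SD(Z) = |a|·SD(V), so SD(V) = 42/|-2| = 21.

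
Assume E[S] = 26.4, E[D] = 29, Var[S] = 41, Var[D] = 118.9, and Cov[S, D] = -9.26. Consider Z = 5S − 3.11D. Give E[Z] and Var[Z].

E[Z] = 41.81, Var[Z] = 2462.99869

E[Z] = 5·E[S] + (-3.11)·E[D] = 5·26.4 + (-3.11)·29 = 41.81.
Var[Z] = a²·Var[S] + b²·Var[D] + 2ab·Cov[S, D] with a = 5, b = -3.11.
= 5²·41 + (-3.11)²·118.9 + 2·5·(-3.11)·(-9.26)
= 1025 + 1150.01269 + 287.986 = 2462.99869.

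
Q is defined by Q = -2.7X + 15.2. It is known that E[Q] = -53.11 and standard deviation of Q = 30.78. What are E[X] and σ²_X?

E[X] = 25.3, σ²_X = 129.96

From Q = -2.7X + 15.2: E[Q] = a·E[X] + b, so E[X] = (E[Q] − b)/a = (-53.11 − 15.2)/(-2.7) = 25.3.
σ²_Q = 30.78² = 947.4084.
σ²_Q = a²·σ²_X, so σ²_X = 947.4084/(-2.7)² = 129.96.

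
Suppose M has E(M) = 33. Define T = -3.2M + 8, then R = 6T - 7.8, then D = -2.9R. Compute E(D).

E(T) = (-3.2)·33 + 8 = -97.6.
E(R) = 6·(-97.6) + (-7.8) = -593.4.
E(D) = (-2.9)·(-593.4) = 1720.86.

E(D) = 1720.86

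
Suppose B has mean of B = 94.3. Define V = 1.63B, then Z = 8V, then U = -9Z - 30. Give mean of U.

mean of V = 1.63·94.3 = 153.709.
mean of Z = 8·153.709 = 1229.672.
mean of U = (-9)·1229.672 + (-30) = -11097.048.

mean of U = -11097.048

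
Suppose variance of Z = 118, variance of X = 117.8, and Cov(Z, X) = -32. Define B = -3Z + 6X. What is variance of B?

variance of B = 6454.8

variance of B = a²·variance of Z + b²·variance of X + 2ab·Cov(Z, X) with a = -3, b = 6.
= (-3)²·118 + 6²·117.8 + 2·(-3)·6·(-32)
= 1062 + 4240.8 + 1152 = 6454.8.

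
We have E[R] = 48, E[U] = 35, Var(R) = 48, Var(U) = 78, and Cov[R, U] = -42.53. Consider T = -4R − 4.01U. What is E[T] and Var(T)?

E[T] = (-4)·E[R] + (-4.01)·E[U] = (-4)·48 + (-4.01)·35 = -332.35.
Var(T) = a²·Var(R) + b²·Var(U) + 2ab·Cov[R, U] with a = -4, b = -4.01.
= (-4)²·48 + (-4.01)²·78 + 2·(-4)·(-4.01)·(-42.53)
= 768 + 1254.2478 + (-1364.3624) = 657.8854.

E[T] = -332.35, Var(T) = 657.8854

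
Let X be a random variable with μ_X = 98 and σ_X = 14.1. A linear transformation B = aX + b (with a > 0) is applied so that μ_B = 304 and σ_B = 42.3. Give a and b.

σ_B = a·σ_X (a > 0), so a = 42.3/14.1 = 3.
μ_B = a·μ_X + b, so b = 304 − 3·98 = 10.

a = 3, b = 10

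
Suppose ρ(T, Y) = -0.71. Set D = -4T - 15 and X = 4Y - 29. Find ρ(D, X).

Linear rescalings preserve |correlation|; the slopes -4 and 4 have opposite signs, so the correlation flips sign: ρ(D, X) = −ρ(T, Y) = 0.71.

ρ(D, X) = 0.71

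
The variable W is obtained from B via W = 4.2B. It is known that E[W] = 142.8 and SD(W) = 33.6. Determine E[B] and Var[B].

From W = 4.2B: E[W] = a·E[B] + b, so E[B] = (E[W] − b)/a = (142.8 − 0)/4.2 = 34.
Var[W] = 33.6² = 1128.96.
Var[W] = a²·Var[B], so Var[B] = 1128.96/4.2² = 64.

E[B] = 34, Var[B] = 64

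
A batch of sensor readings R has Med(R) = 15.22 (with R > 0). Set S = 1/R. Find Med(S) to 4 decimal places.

Med(S) = 0.0657

1/R is monotone on this domain, so Med(S) = 1/(15.22) ≈ 0.0657.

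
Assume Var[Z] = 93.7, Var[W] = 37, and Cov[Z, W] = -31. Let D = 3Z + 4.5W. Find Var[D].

Var[D] = 755.55

Var[D] = a²·Var[Z] + b²·Var[W] + 2ab·Cov[Z, W] with a = 3, b = 4.5.
= 3²·93.7 + 4.5²·37 + 2·3·4.5·(-31)
= 843.3 + 749.25 + (-837) = 755.55.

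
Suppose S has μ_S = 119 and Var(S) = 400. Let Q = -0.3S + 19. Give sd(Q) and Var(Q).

sd(Q) = 6, Var(Q) = 36

Q = -0.3S + 19 is linear with a = -0.3, b = 19.
sd(S) = √400 = 20.
sd(Q) = |a|·sd(S) = |-0.3|·20 = 6.
Var(Q) = a²·Var(S) = (-0.3)²·400 = 36 (the additive constant 19 does not affect variance).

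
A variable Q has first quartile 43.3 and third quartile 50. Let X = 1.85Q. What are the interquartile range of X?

IQR(X) = 12.395

IQR of Q = Q3 − Q1 = 50 − 43.3 = 6.7.
Under X = aQ + b, IQR(X) = |a|·IQR(Q) = |1.85|·6.7 = 12.395 (shifts cancel; spread scales by |a|).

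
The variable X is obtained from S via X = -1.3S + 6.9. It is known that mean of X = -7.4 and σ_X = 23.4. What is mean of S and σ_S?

mean of S = 11, σ_S = 18

From X = -1.3S + 6.9: mean of X = a·mean of S + b, so mean of S = (mean of X − b)/a = (-7.4 − 6.9)/(-1.3) = 11.
σ_X = |a|·σ_S, so σ_S = 23.4/|-1.3| = 18.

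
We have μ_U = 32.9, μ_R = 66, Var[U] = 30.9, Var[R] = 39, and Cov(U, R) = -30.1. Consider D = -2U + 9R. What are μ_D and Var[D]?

μ_D = 528.2, Var[D] = 4366.2

μ_D = (-2)·μ_U + 9·μ_R = (-2)·32.9 + 9·66 = 528.2.
Var[D] = a²·Var[U] + b²·Var[R] + 2ab·Cov(U, R) with a = -2, b = 9.
= (-2)²·30.9 + 9²·39 + 2·(-2)·9·(-30.1)
= 123.6 + 3159 + 1083.6 = 4366.2.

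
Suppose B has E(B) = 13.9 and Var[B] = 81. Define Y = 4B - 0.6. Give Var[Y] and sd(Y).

Var[Y] = 1296, sd(Y) = 36

Y = 4B - 0.6 is linear with a = 4, b = -0.6.
Var[Y] = a²·Var[B] = 4²·81 = 1296 (the additive constant -0.6 does not affect variance).
sd(B) = √81 = 9.
sd(Y) = |a|·sd(B) = |4|·9 = 36.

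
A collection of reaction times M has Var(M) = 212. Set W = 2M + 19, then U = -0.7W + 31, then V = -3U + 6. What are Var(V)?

Var(V) = 3739.68

Var(W) = 2²·212 = 848.
Var(U) = (-0.7)²·848 = 415.52.
Var(V) = (-3)²·415.52 = 3739.68.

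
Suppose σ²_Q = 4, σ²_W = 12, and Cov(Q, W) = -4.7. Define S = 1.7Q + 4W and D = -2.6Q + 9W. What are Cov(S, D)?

Cov(S, D) = 391.29

By bilinearity, Cov(S, D) = ac·σ²_Q + bd·σ²_W + (ad+bc)·Cov(Q, W), with a=1.7, b=4, c=-2.6, d=9.
ac·σ²_Q = 1.7·(-2.6)·4 = -17.68
bd·σ²_W = 4·9·12 = 432
(ad+bc)·Cov(Q, W) = (4.9)·(-4.7) = -23.03
Cov(S, D) = -17.68 + 432 + (-23.03) = 391.29.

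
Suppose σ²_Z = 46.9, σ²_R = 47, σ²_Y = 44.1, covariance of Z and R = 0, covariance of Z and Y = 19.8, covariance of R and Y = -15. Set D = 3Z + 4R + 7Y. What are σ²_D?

σ²_D = a²·σ²_Z + b²·σ²_R + c²·σ²_Y + 2ab·covariance of Z and R + 2ac·covariance of Z and Y + 2bc·covariance of R and Y, with a = 3, b = 4, c = 7.
= 422.1 + 752 + 2160.9 + 0 + 831.6 + (-840)
= 3326.6.

σ²_D = 3326.6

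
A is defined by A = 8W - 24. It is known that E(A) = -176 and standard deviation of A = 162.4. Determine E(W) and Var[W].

E(W) = -19, Var[W] = 412.09

From A = 8W - 24: E(A) = a·E(W) + b, so E(W) = (E(A) − b)/a = (-176 − (-24))/8 = -19.
Var[A] = 162.4² = 26373.76.
Var[A] = a²·Var[W], so Var[W] = 26373.76/8² = 412.09.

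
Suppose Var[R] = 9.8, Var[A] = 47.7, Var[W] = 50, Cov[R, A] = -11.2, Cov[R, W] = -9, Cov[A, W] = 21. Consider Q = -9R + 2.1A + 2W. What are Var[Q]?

Var[Q] = 2127.917

Var[Q] = a²·Var[R] + b²·Var[A] + c²·Var[W] + 2ab·Cov[R, A] + 2ac·Cov[R, W] + 2bc·Cov[A, W], with a = -9, b = 2.1, c = 2.
= 793.8 + 210.357 + 200 + 423.36 + 324 + 176.4
= 2127.917.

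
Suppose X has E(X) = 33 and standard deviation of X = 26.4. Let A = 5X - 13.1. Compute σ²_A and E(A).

A = 5X - 13.1 is linear with a = 5, b = -13.1.
σ²_X = 26.4² = 696.96.
σ²_A = a²·σ²_X = 5²·696.96 = 17424 (the additive constant -13.1 does not affect variance).
E(A) = a·E(X) + b = 5·33 + (-13.1) = 151.9.

σ²_A = 17424, E(A) = 151.9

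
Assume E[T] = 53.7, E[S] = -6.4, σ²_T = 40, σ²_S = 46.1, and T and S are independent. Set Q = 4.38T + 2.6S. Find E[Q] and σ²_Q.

E[Q] = 4.38·E[T] + 2.6·E[S] = 4.38·53.7 + 2.6·(-6.4) = 218.566.
σ²_Q = a²·σ²_T + b²·σ²_S + 2ab·covariance of T and S with a = 4.38, b = 2.6.
Independence gives covariance of T and S = 0.
= 4.38²·40 + 2.6²·46.1 + 2·4.38·2.6·0
= 767.376 + 311.636 + 0 = 1079.012.

E[Q] = 218.566, σ²_Q = 1079.012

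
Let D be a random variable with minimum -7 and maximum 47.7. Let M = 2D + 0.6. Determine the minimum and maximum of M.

min(M) = -13.4, max(M) = 96

a = 2 > 0, so min(M) = a·min(D)+b = 2·(-7) + 0.6 = -13.4 and max(M) = 2·47.7 + 0.6 = 96.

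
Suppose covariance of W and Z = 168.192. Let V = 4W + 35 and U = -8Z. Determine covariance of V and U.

covariance of V and U = a·c·covariance of W and Z = 4·(-8)·168.192 = -5382.144. Additive constants drop out.

covariance of V and U = -5382.144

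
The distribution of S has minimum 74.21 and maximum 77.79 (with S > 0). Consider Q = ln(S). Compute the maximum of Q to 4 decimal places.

max(Q) = 4.354

ln(S) is increasing on this domain, so max(Q) comes from max(S) = 77.79: max(Q) = ln(77.79) ≈ 4.354.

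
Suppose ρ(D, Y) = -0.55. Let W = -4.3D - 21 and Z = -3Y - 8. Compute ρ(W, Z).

ρ(W, Z) = -0.55

Linear rescalings preserve correlation up to sign; here the slopes -4.3 and -3 have the same sign, so ρ(W, Z) = ρ(D, Y) = -0.55.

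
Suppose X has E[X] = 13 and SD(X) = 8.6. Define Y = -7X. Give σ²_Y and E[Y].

Y = -7X is linear with a = -7, b = 0.
σ²_X = 8.6² = 73.96.
σ²_Y = a²·σ²_X = (-7)²·73.96 = 3624.04.
E[Y] = a·E[X] + b = (-7)·13 = -91.

σ²_Y = 3624.04, E[Y] = -91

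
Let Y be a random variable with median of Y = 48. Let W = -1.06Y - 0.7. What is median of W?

median of W = -51.58

A linear map preserves order up to sign, so median of W = a·median of Y + b = (-1.06)·48 + (-0.7) = -51.58.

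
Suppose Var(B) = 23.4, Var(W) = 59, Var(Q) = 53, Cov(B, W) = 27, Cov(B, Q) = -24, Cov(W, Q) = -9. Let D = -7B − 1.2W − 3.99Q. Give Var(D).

Var(D) = a²·Var(B) + b²·Var(W) + c²·Var(Q) + 2ab·Cov(B, W) + 2ac·Cov(B, Q) + 2bc·Cov(W, Q), with a = -7, b = -1.2, c = -3.99.
= 1146.6 + 84.96 + 843.7653 + 453.6 + (-1340.64) + (-86.184)
= 1102.1013.

Var(D) = 1102.1013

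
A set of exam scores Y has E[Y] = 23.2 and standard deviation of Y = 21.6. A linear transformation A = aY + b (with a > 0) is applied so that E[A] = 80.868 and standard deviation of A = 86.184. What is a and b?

a = 3.99, b = -11.7

standard deviation of A = a·standard deviation of Y (a > 0), so a = 86.184/21.6 = 3.99.
E[A] = a·E[Y] + b, so b = 80.868 − 3.99·23.2 = -11.7.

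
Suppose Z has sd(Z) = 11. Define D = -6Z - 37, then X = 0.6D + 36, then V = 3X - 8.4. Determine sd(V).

sd(D) = |-6|·11 = 66.
sd(X) = |0.6|·66 = 39.6.
sd(V) = |3|·39.6 = 118.8.

sd(V) = 118.8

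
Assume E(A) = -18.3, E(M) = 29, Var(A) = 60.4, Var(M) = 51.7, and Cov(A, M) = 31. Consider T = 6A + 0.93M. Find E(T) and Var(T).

E(T) = 6·E(A) + 0.93·E(M) = 6·(-18.3) + 0.93·29 = -82.83.
Var(T) = a²·Var(A) + b²·Var(M) + 2ab·Cov(A, M) with a = 6, b = 0.93.
= 6²·60.4 + 0.93²·51.7 + 2·6·0.93·31
= 2174.4 + 44.71533 + 345.96 = 2565.07533.

E(T) = -82.83, Var(T) = 2565.07533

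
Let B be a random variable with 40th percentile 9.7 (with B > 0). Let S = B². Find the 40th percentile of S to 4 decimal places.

B² is increasing, so P_{40}(S) = g(P_{40}(B)) = 94.09.

40th percentile of S = 94.09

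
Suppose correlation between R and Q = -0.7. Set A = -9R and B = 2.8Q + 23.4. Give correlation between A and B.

correlation between A and B = 0.7

Linear rescalings preserve |correlation|; the slopes -9 and 2.8 have opposite signs, so the correlation flips sign: correlation between A and B = −correlation between R and Q = 0.7.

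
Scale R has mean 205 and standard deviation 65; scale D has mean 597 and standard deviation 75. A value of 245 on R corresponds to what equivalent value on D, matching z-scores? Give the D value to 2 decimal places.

D = 643.15

z = (245 − 205)/65 ≈ 0.6154.
D = 597 + z·75 = 597 + (245 − 205)·75/65 ≈ 643.15.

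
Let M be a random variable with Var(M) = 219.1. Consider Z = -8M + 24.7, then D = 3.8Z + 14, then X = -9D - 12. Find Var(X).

Var(X) = 16401159.936

Var(Z) = (-8)²·219.1 = 14022.4.
Var(D) = 3.8²·14022.4 = 202483.456.
Var(X) = (-9)²·202483.456 = 16401159.936.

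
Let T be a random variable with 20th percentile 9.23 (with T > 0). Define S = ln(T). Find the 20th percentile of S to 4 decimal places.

20th percentile of S = 2.2225

ln(T) is increasing, so P_{20}(S) = g(P_{20}(T)) ≈ 2.2225.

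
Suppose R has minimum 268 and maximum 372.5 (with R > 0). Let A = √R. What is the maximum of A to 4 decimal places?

max(A) = 19.3003

√R is increasing on this domain, so max(A) comes from max(R) = 372.5: max(A) = √(372.5) ≈ 19.3003.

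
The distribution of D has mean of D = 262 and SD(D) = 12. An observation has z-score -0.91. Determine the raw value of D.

D = 251.08

D = mean of D + z·SD(D) = 262 + (-0.91)·12 = 251.08.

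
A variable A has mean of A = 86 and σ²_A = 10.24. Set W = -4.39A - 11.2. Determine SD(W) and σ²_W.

W = -4.39A - 11.2 is linear with a = -4.39, b = -11.2.
SD(A) = √10.24 = 3.2.
SD(W) = |a|·SD(A) = |-4.39|·3.2 = 14.048.
σ²_W = a²·σ²_A = (-4.39)²·10.24 = 197.346304 (the additive constant -11.2 does not affect variance).

SD(W) = 14.048, σ²_W = 197.346304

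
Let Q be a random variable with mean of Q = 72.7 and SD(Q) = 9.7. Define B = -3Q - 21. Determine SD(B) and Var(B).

B = -3Q - 21 is linear with a = -3, b = -21.
SD(B) = |a|·SD(Q) = |-3|·9.7 = 29.1.
Var(Q) = 9.7² = 94.09.
Var(B) = a²·Var(Q) = (-3)²·94.09 = 846.81 (the additive constant -21 does not affect variance).

SD(B) = 29.1, Var(B) = 846.81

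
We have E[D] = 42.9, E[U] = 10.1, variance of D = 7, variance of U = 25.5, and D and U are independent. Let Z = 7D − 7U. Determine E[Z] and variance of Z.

E[Z] = 229.6, variance of Z = 1592.5

E[Z] = 7·E[D] + (-7)·E[U] = 7·42.9 + (-7)·10.1 = 229.6.
variance of Z = a²·variance of D + b²·variance of U + 2ab·Cov(D, U) with a = 7, b = -7.
Independence gives Cov(D, U) = 0.
= 7²·7 + (-7)²·25.5 + 2·7·(-7)·0
= 343 + 1249.5 + 0 = 1592.5.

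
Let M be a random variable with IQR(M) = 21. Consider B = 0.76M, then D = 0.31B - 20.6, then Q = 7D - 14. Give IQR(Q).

IQR(Q) = 34.6332

IQR(B) = |0.76|·21 = 15.96.
IQR(D) = |0.31|·15.96 = 4.9476.
IQR(Q) = |7|·4.9476 = 34.6332.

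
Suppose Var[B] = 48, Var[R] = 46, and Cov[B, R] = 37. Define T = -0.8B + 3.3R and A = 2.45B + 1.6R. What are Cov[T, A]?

Cov[T, A] = 400.585

By bilinearity, Cov[T, A] = ac·Var[B] + bd·Var[R] + (ad+bc)·Cov[B, R], with a=-0.8, b=3.3, c=2.45, d=1.6.
ac·Var[B] = (-0.8)·2.45·48 = -94.08
bd·Var[R] = 3.3·1.6·46 = 242.88
(ad+bc)·Cov[B, R] = (6.805)·37 = 251.785
Cov[T, A] = -94.08 + 242.88 + 251.785 = 400.585.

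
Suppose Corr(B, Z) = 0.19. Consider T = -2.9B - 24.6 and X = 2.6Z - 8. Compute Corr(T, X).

Linear rescalings preserve |correlation|; the slopes -2.9 and 2.6 have opposite signs, so the correlation flips sign: Corr(T, X) = −Corr(B, Z) = -0.19.

Corr(T, X) = -0.19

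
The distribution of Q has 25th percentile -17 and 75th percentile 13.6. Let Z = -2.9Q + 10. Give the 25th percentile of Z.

Since a = -2.9 < 0 the transformation is decreasing, reversing order: the 25th percentile of Z corresponds to the 75th percentile of Q.
So P_{25}(Z) = a·P_{75}(Q) + b = (-2.9)·13.6 + 10 = -29.44.

25th percentile of Z = -29.44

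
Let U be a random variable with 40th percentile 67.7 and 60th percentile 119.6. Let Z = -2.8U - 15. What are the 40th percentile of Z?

Since a = -2.8 < 0 the transformation is decreasing, reversing order: the 40th percentile of Z corresponds to the 60th percentile of U.
So P_{40}(Z) = a·P_{60}(U) + b = (-2.8)·119.6 + (-15) = -349.88.

40th percentile of Z = -349.88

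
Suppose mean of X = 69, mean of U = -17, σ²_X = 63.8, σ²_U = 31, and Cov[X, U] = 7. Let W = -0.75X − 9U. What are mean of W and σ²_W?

mean of W = (-0.75)·mean of X + (-9)·mean of U = (-0.75)·69 + (-9)·(-17) = 101.25.
σ²_W = a²·σ²_X + b²·σ²_U + 2ab·Cov[X, U] with a = -0.75, b = -9.
= (-0.75)²·63.8 + (-9)²·31 + 2·(-0.75)·(-9)·7
= 35.8875 + 2511 + 94.5 = 2641.3875.

mean of W = 101.25, σ²_W = 2641.3875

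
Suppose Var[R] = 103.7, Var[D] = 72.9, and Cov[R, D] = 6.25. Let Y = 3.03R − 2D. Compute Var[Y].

Var[Y] = a²·Var[R] + b²·Var[D] + 2ab·Cov[R, D] with a = 3.03, b = -2.
= 3.03²·103.7 + (-2)²·72.9 + 2·3.03·(-2)·6.25
= 952.05933 + 291.6 + (-75.75) = 1167.90933.

Var[Y] = 1167.90933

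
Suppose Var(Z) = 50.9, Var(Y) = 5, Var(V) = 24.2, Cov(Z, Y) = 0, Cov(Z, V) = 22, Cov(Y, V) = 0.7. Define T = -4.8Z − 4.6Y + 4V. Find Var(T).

Var(T) = 795.176

Var(T) = a²·Var(Z) + b²·Var(Y) + c²·Var(V) + 2ab·Cov(Z, Y) + 2ac·Cov(Z, V) + 2bc·Cov(Y, V), with a = -4.8, b = -4.6, c = 4.
= 1172.736 + 105.8 + 387.2 + 0 + (-844.8) + (-25.76)
= 795.176.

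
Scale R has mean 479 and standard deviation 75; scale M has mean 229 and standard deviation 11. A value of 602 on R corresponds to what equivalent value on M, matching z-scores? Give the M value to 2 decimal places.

z = (602 − 479)/75 = 1.64.
M = 229 + z·11 = 229 + (602 − 479)·11/75 = 247.04.

M = 247.04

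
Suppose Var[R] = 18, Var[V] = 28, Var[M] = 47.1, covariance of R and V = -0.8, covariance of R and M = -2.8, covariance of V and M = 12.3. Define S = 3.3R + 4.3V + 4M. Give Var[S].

Var[S] = a²·Var[R] + b²·Var[V] + c²·Var[M] + 2ab·covariance of R and V + 2ac·covariance of R and M + 2bc·covariance of V and M, with a = 3.3, b = 4.3, c = 4.
= 196.02 + 517.72 + 753.6 + (-22.704) + (-73.92) + 423.12
= 1793.836.

Var[S] = 1793.836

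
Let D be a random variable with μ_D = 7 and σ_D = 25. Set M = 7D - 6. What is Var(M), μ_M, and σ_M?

M = 7D - 6 is linear with a = 7, b = -6.
Var(D) = 25² = 625.
Var(M) = a²·Var(D) = 7²·625 = 30625 (the additive constant -6 does not affect variance).
μ_M = a·μ_D + b = 7·7 + (-6) = 43.
σ_M = |a|·σ_D = |7|·25 = 175.

Var(M) = 30625, μ_M = 43, σ_M = 175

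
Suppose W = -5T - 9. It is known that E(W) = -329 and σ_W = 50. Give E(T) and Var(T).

E(T) = 64, Var(T) = 100

From W = -5T - 9: E(W) = a·E(T) + b, so E(T) = (E(W) − b)/a = (-329 − (-9))/(-5) = 64.
Var(W) = 50² = 2500.
Var(W) = a²·Var(T), so Var(T) = 2500/(-5)² = 100.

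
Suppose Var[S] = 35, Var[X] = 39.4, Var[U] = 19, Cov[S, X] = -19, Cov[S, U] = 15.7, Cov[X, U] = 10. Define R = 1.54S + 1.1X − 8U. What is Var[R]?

Var[R] = a²·Var[S] + b²·Var[X] + c²·Var[U] + 2ab·Cov[S, X] + 2ac·Cov[S, U] + 2bc·Cov[X, U], with a = 1.54, b = 1.1, c = -8.
= 83.006 + 47.674 + 1216 + (-64.372) + (-386.848) + (-176)
= 719.46.

Var[R] = 719.46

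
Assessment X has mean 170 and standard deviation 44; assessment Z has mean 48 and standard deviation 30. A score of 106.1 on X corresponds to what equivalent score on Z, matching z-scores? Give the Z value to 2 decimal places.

z = (106.1 − 170)/44 ≈ -1.4523.
Z = 48 + z·30 = 48 + (106.1 − 170)·30/44 ≈ 4.43.

Z = 4.43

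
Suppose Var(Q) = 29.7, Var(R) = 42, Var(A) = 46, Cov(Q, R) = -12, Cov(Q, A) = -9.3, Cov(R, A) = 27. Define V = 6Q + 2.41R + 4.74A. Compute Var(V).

Var(V) = a²·Var(Q) + b²·Var(R) + c²·Var(A) + 2ab·Cov(Q, R) + 2ac·Cov(Q, A) + 2bc·Cov(R, A), with a = 6, b = 2.41, c = 4.74.
= 1069.2 + 243.9402 + 1033.5096 + (-347.04) + (-528.984) + 616.8636
= 2087.4894.

Var(V) = 2087.4894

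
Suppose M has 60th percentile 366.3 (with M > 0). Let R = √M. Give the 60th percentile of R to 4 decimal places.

60th percentile of R = 19.139

√M is increasing, so P_{60}(R) = g(P_{60}(M)) ≈ 19.139.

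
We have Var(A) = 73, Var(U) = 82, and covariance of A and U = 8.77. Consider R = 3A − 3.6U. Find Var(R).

Var(R) = 1530.288

Var(R) = a²·Var(A) + b²·Var(U) + 2ab·covariance of A and U with a = 3, b = -3.6.
= 3²·73 + (-3.6)²·82 + 2·3·(-3.6)·8.77
= 657 + 1062.72 + (-189.432) = 1530.288.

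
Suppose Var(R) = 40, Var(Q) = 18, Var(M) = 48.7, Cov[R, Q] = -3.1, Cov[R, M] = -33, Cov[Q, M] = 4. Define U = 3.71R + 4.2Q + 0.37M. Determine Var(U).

Var(U) = 699.97643

Var(U) = a²·Var(R) + b²·Var(Q) + c²·Var(M) + 2ab·Cov[R, Q] + 2ac·Cov[R, M] + 2bc·Cov[Q, M], with a = 3.71, b = 4.2, c = 0.37.
= 550.564 + 317.52 + 6.66703 + (-96.6084) + (-90.5982) + 12.432
= 699.97643.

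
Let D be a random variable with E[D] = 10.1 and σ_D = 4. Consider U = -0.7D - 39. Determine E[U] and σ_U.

U = -0.7D - 39 is linear with a = -0.7, b = -39.
E[U] = a·E[D] + b = (-0.7)·10.1 + (-39) = -46.07.
σ_U = |a|·σ_D = |-0.7|·4 = 2.8.

E[U] = -46.07, σ_U = 2.8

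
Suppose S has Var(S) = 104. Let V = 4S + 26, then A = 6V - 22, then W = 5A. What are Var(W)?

Var(W) = 1497600

Var(V) = 4²·104 = 1664.
Var(A) = 6²·1664 = 59904.
Var(W) = 5²·59904 = 1497600.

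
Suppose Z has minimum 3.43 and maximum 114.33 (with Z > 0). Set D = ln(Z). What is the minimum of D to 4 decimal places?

ln(Z) is increasing on this domain, so min(D) comes from min(Z) = 3.43: min(D) = ln(3.43) ≈ 1.2326.

min(D) = 1.2326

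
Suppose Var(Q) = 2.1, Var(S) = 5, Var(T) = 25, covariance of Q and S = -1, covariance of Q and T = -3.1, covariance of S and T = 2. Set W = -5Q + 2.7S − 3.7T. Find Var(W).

Var(W) = 303.54

Var(W) = a²·Var(Q) + b²·Var(S) + c²·Var(T) + 2ab·covariance of Q and S + 2ac·covariance of Q and T + 2bc·covariance of S and T, with a = -5, b = 2.7, c = -3.7.
= 52.5 + 36.45 + 342.25 + 27 + (-114.7) + (-39.96)
= 303.54.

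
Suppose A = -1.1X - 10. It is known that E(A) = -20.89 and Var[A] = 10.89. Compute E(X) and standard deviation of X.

From A = -1.1X - 10: E(A) = a·E(X) + b, so E(X) = (E(A) − b)/a = (-20.89 − (-10))/(-1.1) = 9.9.
standard deviation of A = √10.89 = 3.3.
standard deviation of A = |a|·standard deviation of X, so standard deviation of X = 3.3/|-1.1| = 3.

E(X) = 9.9, standard deviation of X = 3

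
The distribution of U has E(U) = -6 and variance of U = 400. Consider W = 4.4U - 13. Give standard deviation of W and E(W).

standard deviation of W = 88, E(W) = -39.4

W = 4.4U - 13 is linear with a = 4.4, b = -13.
standard deviation of U = √400 = 20.
standard deviation of W = |a|·standard deviation of U = |4.4|·20 = 88.
E(W) = a·E(U) + b = 4.4·(-6) + (-13) = -39.4.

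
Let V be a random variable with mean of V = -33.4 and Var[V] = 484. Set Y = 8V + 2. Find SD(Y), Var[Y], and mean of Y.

Y = 8V + 2 is linear with a = 8, b = 2.
SD(V) = √484 = 22.
SD(Y) = |a|·SD(V) = |8|·22 = 176.
Var[Y] = a²·Var[V] = 8²·484 = 30976 (the additive constant 2 does not affect variance).
mean of Y = a·mean of V + b = 8·(-33.4) + 2 = -265.2.

SD(Y) = 176, Var[Y] = 30976, mean of Y = -265.2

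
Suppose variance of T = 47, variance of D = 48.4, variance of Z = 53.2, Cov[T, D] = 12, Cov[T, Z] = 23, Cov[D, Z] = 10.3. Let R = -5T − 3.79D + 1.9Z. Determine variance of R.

variance of R = 1931.73384

variance of R = a²·variance of T + b²·variance of D + c²·variance of Z + 2ab·Cov[T, D] + 2ac·Cov[T, Z] + 2bc·Cov[D, Z], with a = -5, b = -3.79, c = 1.9.
= 1175 + 695.22244 + 192.052 + 454.8 + (-437) + (-148.3406)
= 1931.73384.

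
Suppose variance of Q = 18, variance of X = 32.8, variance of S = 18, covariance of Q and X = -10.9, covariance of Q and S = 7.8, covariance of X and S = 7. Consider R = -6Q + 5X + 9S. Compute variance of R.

variance of R = a²·variance of Q + b²·variance of X + c²·variance of S + 2ab·covariance of Q and X + 2ac·covariance of Q and S + 2bc·covariance of X and S, with a = -6, b = 5, c = 9.
= 648 + 820 + 1458 + 654 + (-842.4) + 630
= 3367.6.

variance of R = 3367.6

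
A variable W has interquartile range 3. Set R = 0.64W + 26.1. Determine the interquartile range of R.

IQR(R) = 1.92

Under R = aW + b, IQR(R) = |a|·IQR(W) = |0.64|·3 = 1.92 (shifts cancel; spread scales by |a|).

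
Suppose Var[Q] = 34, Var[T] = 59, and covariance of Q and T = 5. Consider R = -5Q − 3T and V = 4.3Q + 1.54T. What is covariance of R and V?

covariance of R and V = -1106.58

By bilinearity, covariance of R and V = ac·Var[Q] + bd·Var[T] + (ad+bc)·covariance of Q and T, with a=-5, b=-3, c=4.3, d=1.54.
ac·Var[Q] = (-5)·4.3·34 = -731
bd·Var[T] = (-3)·1.54·59 = -272.58
(ad+bc)·covariance of Q and T = (-20.6)·5 = -103
covariance of R and V = -731 + (-272.58) + (-103) = -1106.58.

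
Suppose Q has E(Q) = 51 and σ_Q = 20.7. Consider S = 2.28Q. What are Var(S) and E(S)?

S = 2.28Q is linear with a = 2.28, b = 0.
Var(Q) = 20.7² = 428.49.
Var(S) = a²·Var(Q) = 2.28²·428.49 = 2227.462416.
E(S) = a·E(Q) + b = 2.28·51 = 116.28.

Var(S) = 2227.462416, E(S) = 116.28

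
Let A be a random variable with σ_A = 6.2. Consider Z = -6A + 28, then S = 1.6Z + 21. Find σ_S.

σ_Z = |-6|·6.2 = 37.2.
σ_S = |1.6|·37.2 = 59.52.

σ_S = 59.52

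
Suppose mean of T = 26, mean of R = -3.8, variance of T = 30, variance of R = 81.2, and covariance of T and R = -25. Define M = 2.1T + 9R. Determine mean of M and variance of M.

mean of M = 20.4, variance of M = 5764.5

mean of M = 2.1·mean of T + 9·mean of R = 2.1·26 + 9·(-3.8) = 20.4.
variance of M = a²·variance of T + b²·variance of R + 2ab·covariance of T and R with a = 2.1, b = 9.
= 2.1²·30 + 9²·81.2 + 2·2.1·9·(-25)
= 132.3 + 6577.2 + (-945) = 5764.5.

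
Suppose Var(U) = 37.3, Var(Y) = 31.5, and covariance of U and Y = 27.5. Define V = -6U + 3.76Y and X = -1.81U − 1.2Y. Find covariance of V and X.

By bilinearity, covariance of V and X = ac·Var(U) + bd·Var(Y) + (ad+bc)·covariance of U and Y, with a=-6, b=3.76, c=-1.81, d=-1.2.
ac·Var(U) = (-6)·(-1.81)·37.3 = 405.078
bd·Var(Y) = 3.76·(-1.2)·31.5 = -142.128
(ad+bc)·covariance of U and Y = (0.3944)·27.5 = 10.846
covariance of V and X = 405.078 + (-142.128) + 10.846 = 273.796.

covariance of V and X = 273.796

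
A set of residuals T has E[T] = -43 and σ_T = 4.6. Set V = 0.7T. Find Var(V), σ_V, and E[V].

Var(V) = 10.3684, σ_V = 3.22, E[V] = -30.1

V = 0.7T is linear with a = 0.7, b = 0.
Var(T) = 4.6² = 21.16.
Var(V) = a²·Var(T) = 0.7²·21.16 = 10.3684.
σ_V = |a|·σ_T = |0.7|·4.6 = 3.22.
E[V] = a·E[T] + b = 0.7·(-43) = -30.1.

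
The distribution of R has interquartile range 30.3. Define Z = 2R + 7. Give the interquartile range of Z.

Under Z = aR + b, IQR(Z) = |a|·IQR(R) = |2|·30.3 = 60.6 (shifts cancel; spread scales by |a|).

IQR(Z) = 60.6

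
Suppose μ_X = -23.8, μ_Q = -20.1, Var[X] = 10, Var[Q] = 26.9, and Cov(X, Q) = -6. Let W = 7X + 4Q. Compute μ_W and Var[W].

μ_W = 7·μ_X + 4·μ_Q = 7·(-23.8) + 4·(-20.1) = -247.
Var[W] = a²·Var[X] + b²·Var[Q] + 2ab·Cov(X, Q) with a = 7, b = 4.
= 7²·10 + 4²·26.9 + 2·7·4·(-6)
= 490 + 430.4 + (-336) = 584.4.

μ_W = -247, Var[W] = 584.4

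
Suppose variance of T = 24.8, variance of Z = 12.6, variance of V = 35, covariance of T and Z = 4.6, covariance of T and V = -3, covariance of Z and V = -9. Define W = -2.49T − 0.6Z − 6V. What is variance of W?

variance of W = 1277.60328

variance of W = a²·variance of T + b²·variance of Z + c²·variance of V + 2ab·covariance of T and Z + 2ac·covariance of T and V + 2bc·covariance of Z and V, with a = -2.49, b = -0.6, c = -6.
= 153.76248 + 4.536 + 1260 + 13.7448 + (-89.64) + (-64.8)
= 1277.60328.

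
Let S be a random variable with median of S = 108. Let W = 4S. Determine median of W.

A linear map preserves order up to sign, so median of W = a·median of S + b = 4·108 = 432.

median of W = 432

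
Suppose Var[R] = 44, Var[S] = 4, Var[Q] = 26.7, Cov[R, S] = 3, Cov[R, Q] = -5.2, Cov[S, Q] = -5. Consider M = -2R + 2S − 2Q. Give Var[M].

Var[M] = a²·Var[R] + b²·Var[S] + c²·Var[Q] + 2ab·Cov[R, S] + 2ac·Cov[R, Q] + 2bc·Cov[S, Q], with a = -2, b = 2, c = -2.
= 176 + 16 + 106.8 + (-24) + (-41.6) + 40
= 273.2.

Var[M] = 273.2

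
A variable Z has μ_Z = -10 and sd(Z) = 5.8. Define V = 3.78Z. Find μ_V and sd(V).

V = 3.78Z is linear with a = 3.78, b = 0.
μ_V = a·μ_Z + b = 3.78·(-10) = -37.8.
sd(V) = |a|·sd(Z) = |3.78|·5.8 = 21.924.

μ_V = -37.8, sd(V) = 21.924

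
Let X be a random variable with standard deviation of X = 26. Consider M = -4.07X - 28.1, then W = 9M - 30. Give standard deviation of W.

standard deviation of M = |-4.07|·26 = 105.82.
standard deviation of W = |9|·105.82 = 952.38.

standard deviation of W = 952.38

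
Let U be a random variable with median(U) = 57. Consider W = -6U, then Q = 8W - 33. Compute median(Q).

median(Q) = -2769

median(W) = (-6)·57 = -342.
median(Q) = 8·(-342) + (-33) = -2769.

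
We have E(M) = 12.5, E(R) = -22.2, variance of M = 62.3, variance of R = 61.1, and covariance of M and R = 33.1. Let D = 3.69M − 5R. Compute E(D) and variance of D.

E(D) = 3.69·E(M) + (-5)·E(R) = 3.69·12.5 + (-5)·(-22.2) = 157.125.
variance of D = a²·variance of M + b²·variance of R + 2ab·covariance of M and R with a = 3.69, b = -5.
= 3.69²·62.3 + (-5)²·61.1 + 2·3.69·(-5)·33.1
= 848.28303 + 1527.5 + (-1221.39) = 1154.39303.

E(D) = 157.125, variance of D = 1154.39303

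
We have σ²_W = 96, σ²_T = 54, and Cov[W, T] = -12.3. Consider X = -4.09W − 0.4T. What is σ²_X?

σ²_X = a²·σ²_W + b²·σ²_T + 2ab·Cov[W, T] with a = -4.09, b = -0.4.
= (-4.09)²·96 + (-0.4)²·54 + 2·(-4.09)·(-0.4)·(-12.3)
= 1605.8976 + 8.64 + (-40.2456) = 1574.292.

σ²_X = 1574.292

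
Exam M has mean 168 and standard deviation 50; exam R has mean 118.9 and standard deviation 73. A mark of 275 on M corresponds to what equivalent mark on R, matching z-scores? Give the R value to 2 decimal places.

z = (275 − 168)/50 = 2.14.
R = 118.9 + z·73 = 118.9 + (275 − 168)·73/50 = 275.12.

R = 275.12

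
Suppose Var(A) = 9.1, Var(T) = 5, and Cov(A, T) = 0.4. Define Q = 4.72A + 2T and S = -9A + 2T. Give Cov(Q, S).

By bilinearity, Cov(Q, S) = ac·Var(A) + bd·Var(T) + (ad+bc)·Cov(A, T), with a=4.72, b=2, c=-9, d=2.
ac·Var(A) = 4.72·(-9)·9.1 = -386.568
bd·Var(T) = 2·2·5 = 20
(ad+bc)·Cov(A, T) = (-8.56)·0.4 = -3.424
Cov(Q, S) = -386.568 + 20 + (-3.424) = -369.992.

Cov(Q, S) = -369.992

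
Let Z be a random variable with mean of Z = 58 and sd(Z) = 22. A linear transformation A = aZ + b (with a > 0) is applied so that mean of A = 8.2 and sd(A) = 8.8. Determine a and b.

a = 0.4, b = -15

sd(A) = a·sd(Z) (a > 0), so a = 8.8/22 = 0.4.
mean of A = a·mean of Z + b, so b = 8.2 − 0.4·58 = -15.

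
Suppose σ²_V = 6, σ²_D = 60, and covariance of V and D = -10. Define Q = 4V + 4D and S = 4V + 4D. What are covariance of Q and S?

covariance of Q and S = 736

By bilinearity, covariance of Q and S = ac·σ²_V + bd·σ²_D + (ad+bc)·covariance of V and D, with a=4, b=4, c=4, d=4.
ac·σ²_V = 4·4·6 = 96
bd·σ²_D = 4·4·60 = 960
(ad+bc)·covariance of V and D = (32)·(-10) = -320
covariance of Q and S = 96 + 960 + (-320) = 736.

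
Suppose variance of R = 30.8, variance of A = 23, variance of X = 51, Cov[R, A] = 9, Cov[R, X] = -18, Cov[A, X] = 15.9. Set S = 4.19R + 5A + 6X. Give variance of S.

variance of S = 3377.78788

variance of S = a²·variance of R + b²·variance of A + c²·variance of X + 2ab·Cov[R, A] + 2ac·Cov[R, X] + 2bc·Cov[A, X], with a = 4.19, b = 5, c = 6.
= 540.72788 + 575 + 1836 + 377.1 + (-905.04) + 954
= 3377.78788.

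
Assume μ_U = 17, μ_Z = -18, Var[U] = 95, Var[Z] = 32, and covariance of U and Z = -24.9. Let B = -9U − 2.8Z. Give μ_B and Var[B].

μ_B = (-9)·μ_U + (-2.8)·μ_Z = (-9)·17 + (-2.8)·(-18) = -102.6.
Var[B] = a²·Var[U] + b²·Var[Z] + 2ab·covariance of U and Z with a = -9, b = -2.8.
= (-9)²·95 + (-2.8)²·32 + 2·(-9)·(-2.8)·(-24.9)
= 7695 + 250.88 + (-1254.96) = 6690.92.

μ_B = -102.6, Var[B] = 6690.92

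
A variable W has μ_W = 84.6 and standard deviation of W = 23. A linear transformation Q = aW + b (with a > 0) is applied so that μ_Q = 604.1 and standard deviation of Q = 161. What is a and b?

a = 7, b = 11.9

standard deviation of Q = a·standard deviation of W (a > 0), so a = 161/23 = 7.
μ_Q = a·μ_W + b, so b = 604.1 − 7·84.6 = 11.9.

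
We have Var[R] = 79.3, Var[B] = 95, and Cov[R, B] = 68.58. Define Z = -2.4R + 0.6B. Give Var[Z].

Var[Z] = a²·Var[R] + b²·Var[B] + 2ab·Cov[R, B] with a = -2.4, b = 0.6.
= (-2.4)²·79.3 + 0.6²·95 + 2·(-2.4)·0.6·68.58
= 456.768 + 34.2 + (-197.5104) = 293.4576.

Var[Z] = 293.4576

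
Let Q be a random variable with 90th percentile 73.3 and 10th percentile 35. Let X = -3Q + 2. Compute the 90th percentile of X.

Since a = -3 < 0 the transformation is decreasing, reversing order: the 90th percentile of X corresponds to the 10th percentile of Q.
So P_{90}(X) = a·P_{10}(Q) + b = (-3)·35 + 2 = -103.

90th percentile of X = -103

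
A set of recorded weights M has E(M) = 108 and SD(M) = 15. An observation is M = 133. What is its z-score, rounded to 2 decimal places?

z = 1.67

z = (M − E(M)) / SD(M) = (133 − 108) / 15 ≈ 1.67.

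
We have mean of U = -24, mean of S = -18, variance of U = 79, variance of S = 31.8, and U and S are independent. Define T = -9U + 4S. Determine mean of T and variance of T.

mean of T = 144, variance of T = 6907.8

mean of T = (-9)·mean of U + 4·mean of S = (-9)·(-24) + 4·(-18) = 144.
variance of T = a²·variance of U + b²·variance of S + 2ab·covariance of U and S with a = -9, b = 4.
Independence gives covariance of U and S = 0.
= (-9)²·79 + 4²·31.8 + 2·(-9)·4·0
= 6399 + 508.8 + 0 = 6907.8.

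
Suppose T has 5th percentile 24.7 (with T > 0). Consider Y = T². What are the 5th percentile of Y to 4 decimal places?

5th percentile of Y = 610.09

T² is increasing, so P_{5}(Y) = g(P_{5}(T)) = 610.09.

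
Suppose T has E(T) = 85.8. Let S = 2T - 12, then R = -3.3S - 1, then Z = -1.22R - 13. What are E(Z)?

E(S) = 2·85.8 + (-12) = 159.6.
E(R) = (-3.3)·159.6 + (-1) = -527.68.
E(Z) = (-1.22)·(-527.68) + (-13) = 630.7696.

E(Z) = 630.7696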